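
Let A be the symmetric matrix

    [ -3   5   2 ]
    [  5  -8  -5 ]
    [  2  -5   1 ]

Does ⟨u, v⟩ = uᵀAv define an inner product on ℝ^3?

no

Row-reducing A symmetrically gives the diagonal entries -3, 1/3, -6.
That gives 1 positive, 2 negative pivots.
Hence Q is indefinite.
⟨·,·⟩ is an inner product exactly when A is positive definite.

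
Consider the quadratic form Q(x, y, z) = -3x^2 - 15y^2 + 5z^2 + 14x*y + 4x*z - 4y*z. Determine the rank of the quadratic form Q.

3

The associated matrix is A = [[-3, 7, 2], [7, -15, -2], [2, -2, 5]].
Row-reducing A symmetrically gives the diagonal entries -3, 4/3, 1.
That gives 2 positive, 1 negative pivots.
The rank is the number of nonzero pivots: 3.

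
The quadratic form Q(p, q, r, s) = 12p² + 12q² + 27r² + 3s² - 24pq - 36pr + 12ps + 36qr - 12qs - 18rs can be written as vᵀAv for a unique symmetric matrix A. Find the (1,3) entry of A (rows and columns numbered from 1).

-18

The coefficient of p·r in Q is -36. For a symmetric A this equals A[1,3] + A[3,1] = 2·A[1,3].
So A[1,3] = -36/2 = -18.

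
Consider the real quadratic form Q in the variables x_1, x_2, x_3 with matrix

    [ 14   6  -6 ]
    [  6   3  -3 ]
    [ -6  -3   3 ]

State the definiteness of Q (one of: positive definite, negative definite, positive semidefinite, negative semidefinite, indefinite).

positive semidefinite

Applying the same elementary operations to the rows and columns of A produces a congruent diagonal matrix with entries 14, 3/7, 0.
That gives 2 positive, 1 zero pivots.
Hence Q is positive semidefinite.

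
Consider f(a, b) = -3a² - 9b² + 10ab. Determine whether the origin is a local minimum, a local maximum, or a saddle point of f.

local maximum

The Hessian at the origin is H = [[-6, 10], [10, -18]].
det H = -6·-18 − (10)² = 8 > 0 and H[1,1] = -6 < 0, so H is negative definite.
Therefore the origin is a local maximum.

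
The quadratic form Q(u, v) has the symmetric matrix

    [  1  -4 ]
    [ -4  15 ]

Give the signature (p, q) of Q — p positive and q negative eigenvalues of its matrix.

(1, 1)

An LDLᵀ factorisation of A has diagonal entries 1, -1.
So there are 1 positive, 1 negative pivots.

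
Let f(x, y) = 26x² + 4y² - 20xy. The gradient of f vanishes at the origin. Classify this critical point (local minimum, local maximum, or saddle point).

The Hessian at the origin is H = [[52, -20], [-20, 8]].
det H = 52·8 − (-20)² = 16 > 0 and H[1,1] = 52 > 0, so H is positive definite.
Therefore the origin is a local minimum.

local minimum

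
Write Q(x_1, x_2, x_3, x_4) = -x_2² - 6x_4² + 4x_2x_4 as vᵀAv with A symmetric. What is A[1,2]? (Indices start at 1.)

The coefficient of x_1·x_2 in Q is 0. For a symmetric A this equals A[1,2] + A[2,1] = 2·A[1,2].
So A[1,2] = 0/2 = 0.

0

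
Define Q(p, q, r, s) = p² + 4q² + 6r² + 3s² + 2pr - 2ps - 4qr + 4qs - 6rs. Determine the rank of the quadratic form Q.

Write A = [[1, 0, 1, -1], [0, 4, -2, 2], [1, -2, 6, -3], [-1, 2, -3, 3]].
An LDLᵀ factorisation of A has diagonal entries 1, 4, 4, 3/4.
So there are 4 positive pivots.
The rank is the number of nonzero pivots: 4.

4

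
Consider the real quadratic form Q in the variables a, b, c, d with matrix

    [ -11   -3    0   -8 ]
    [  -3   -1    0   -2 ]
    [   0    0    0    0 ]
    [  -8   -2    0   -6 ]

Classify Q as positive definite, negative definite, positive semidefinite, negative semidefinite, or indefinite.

negative semidefinite

Applying the same elementary operations to the rows and columns of A produces a congruent diagonal matrix with entries -11, -2/11, 0, 0.
So there are 2 negative, 2 zero pivots.
Hence Q is negative semidefinite.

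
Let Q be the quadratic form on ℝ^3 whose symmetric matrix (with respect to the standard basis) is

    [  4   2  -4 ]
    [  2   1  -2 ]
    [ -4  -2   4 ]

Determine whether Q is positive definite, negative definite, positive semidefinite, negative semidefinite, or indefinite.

Congruent diagonalization of A (simultaneous row and column reduction) yields pivots 4, 0, 0.
That gives 1 positive, 2 zero pivots.
Hence Q is positive semidefinite.

positive semidefinite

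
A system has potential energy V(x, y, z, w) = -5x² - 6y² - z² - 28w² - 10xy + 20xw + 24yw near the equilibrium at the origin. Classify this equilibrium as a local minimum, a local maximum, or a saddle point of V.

local maximum

The Hessian at the origin is H = [[-10, -10, 0, 20], [-10, -12, 0, 24], [0, 0, -2, 0], [20, 24, 0, -56]].
An LDLᵀ factorisation of H has diagonal entries -10, -2, -2, -8.
So there are 4 negative pivots.
H is negative definite, so the origin is a strict local maximum.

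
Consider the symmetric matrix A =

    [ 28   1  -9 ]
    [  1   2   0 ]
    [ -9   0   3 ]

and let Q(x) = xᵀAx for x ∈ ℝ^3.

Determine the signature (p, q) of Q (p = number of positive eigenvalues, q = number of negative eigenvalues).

(3, 0)

Applying the same elementary operations to the rows and columns of A produces a congruent diagonal matrix with entries 28, 55/28, 3/55.
That gives 3 positive pivots.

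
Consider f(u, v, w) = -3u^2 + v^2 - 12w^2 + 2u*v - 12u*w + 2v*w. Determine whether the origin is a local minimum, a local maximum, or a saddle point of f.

The Hessian at the origin is H = [[-6, 2, -12], [2, 2, 2], [-12, 2, -24]].
An LDLᵀ factorisation of H has diagonal entries -6, 8/3, -3/2.
So there are 1 positive, 2 negative pivots.
H is indefinite, so the origin is a saddle point.

saddle point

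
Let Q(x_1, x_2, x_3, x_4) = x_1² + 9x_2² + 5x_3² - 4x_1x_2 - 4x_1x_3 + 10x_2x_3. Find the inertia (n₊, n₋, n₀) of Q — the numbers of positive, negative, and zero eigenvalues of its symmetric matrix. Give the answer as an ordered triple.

(3, 0, 1)

The symmetric matrix is A = [[1, -2, -2, 0], [-2, 9, 5, 0], [-2, 5, 5, 0], [0, 0, 0, 0]].
Applying the same elementary operations to the rows and columns of A produces a congruent diagonal matrix with entries 1, 5, 4/5, 0.
Counting signs: 3 positive, 1 zero.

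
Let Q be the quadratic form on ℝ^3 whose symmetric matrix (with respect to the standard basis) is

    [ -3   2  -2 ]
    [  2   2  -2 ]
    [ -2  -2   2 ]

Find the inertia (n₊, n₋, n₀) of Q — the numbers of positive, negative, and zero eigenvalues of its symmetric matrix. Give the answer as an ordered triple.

Symmetric row and column elimination reduces A to a congruent diagonal form with pivots -3, 10/3, 0.
That gives 1 positive, 1 negative, 1 zero pivots.

(1, 1, 1)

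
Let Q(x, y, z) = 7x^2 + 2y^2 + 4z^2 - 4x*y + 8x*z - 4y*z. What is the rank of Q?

The associated matrix is A = [[7, -2, 4], [-2, 2, -2], [4, -2, 4]].
Congruent diagonalization of A (simultaneous row and column reduction) yields pivots 7, 10/7, 6/5.
So there are 3 positive pivots.
The rank is the number of nonzero pivots: 3.

3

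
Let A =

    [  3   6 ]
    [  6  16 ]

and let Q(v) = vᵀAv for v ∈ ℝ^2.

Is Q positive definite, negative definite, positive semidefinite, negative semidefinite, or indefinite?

For the 2×2 matrix [[3, 6], [6, 16]]: det = 3·16 − (6)² = 12, trace = 19.
det > 0 so both eigenvalues share the sign of the trace; trace = 19 > 0 ⇒ both positive.

positive definite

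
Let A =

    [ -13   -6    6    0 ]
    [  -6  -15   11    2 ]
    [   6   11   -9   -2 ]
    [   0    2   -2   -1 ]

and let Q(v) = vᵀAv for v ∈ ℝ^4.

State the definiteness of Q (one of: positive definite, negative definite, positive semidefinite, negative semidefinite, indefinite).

Row-reducing A symmetrically gives the diagonal entries -13, -159/13, -110/159, -3/55.
So there are 4 negative pivots.
Hence Q is negative definite.

negative definite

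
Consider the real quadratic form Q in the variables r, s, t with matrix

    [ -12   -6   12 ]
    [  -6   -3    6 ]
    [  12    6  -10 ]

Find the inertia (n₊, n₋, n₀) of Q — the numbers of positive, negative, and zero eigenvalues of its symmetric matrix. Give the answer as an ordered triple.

(1, 1, 1)

Applying the same elementary operations to the rows and columns of A produces a congruent diagonal matrix with entries -12, 0, 2.
So there are 1 positive, 1 negative, 1 zero pivots.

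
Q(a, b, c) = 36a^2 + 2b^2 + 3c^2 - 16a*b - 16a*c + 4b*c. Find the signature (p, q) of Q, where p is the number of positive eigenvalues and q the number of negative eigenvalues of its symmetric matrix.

(3, 0)

Write A = [[36, -8, -8], [-8, 2, 2], [-8, 2, 3]].
Symmetric row and column elimination reduces A to a congruent diagonal form with pivots 36, 2/9, 1.
So there are 3 positive pivots.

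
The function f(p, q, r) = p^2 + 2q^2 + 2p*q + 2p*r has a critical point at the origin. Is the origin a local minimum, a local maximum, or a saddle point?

The Hessian at the origin is H = [[2, 2, 2], [2, 4, 0], [2, 0, 0]].
Symmetric row and column elimination reduces H to a congruent diagonal form with pivots 2, 2, -4.
That gives 2 positive, 1 negative pivots.
H is indefinite, so the origin is a saddle point.

saddle point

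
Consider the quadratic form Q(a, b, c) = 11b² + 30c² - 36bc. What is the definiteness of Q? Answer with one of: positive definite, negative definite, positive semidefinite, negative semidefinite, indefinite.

positive semidefinite

The associated matrix is A = [[0, 0, 0], [0, 11, -18], [0, -18, 30]].
Symmetric row and column elimination reduces A to a congruent diagonal form with pivots 0, 11, 6/11.
So there are 2 positive, 1 zero pivots.
Hence Q is positive semidefinite.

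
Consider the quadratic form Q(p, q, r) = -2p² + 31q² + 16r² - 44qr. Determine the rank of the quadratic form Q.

Write A = [[-2, 0, 0], [0, 31, -22], [0, -22, 16]].
Row-reducing A symmetrically gives the diagonal entries -2, 31, 12/31.
Counting signs: 2 positive, 1 negative.
The rank is the number of nonzero pivots: 3.

3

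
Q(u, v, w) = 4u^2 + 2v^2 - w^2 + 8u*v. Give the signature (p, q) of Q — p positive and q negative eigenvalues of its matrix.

The symmetric matrix is A = [[4, 4, 0], [4, 2, 0], [0, 0, -1]].
Row-reducing A symmetrically gives the diagonal entries 4, -2, -1.
So there are 1 positive, 2 negative pivots.

(1, 2)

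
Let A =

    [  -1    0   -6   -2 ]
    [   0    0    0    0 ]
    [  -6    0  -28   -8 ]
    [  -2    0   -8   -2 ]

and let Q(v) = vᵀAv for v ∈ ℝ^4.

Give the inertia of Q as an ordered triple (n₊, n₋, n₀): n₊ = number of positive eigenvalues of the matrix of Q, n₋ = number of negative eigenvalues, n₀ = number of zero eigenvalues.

Symmetric row and column elimination reduces A to a congruent diagonal form with pivots -1, 0, 8, 0.
That gives 1 positive, 1 negative, 2 zero pivots.

(1, 1, 2)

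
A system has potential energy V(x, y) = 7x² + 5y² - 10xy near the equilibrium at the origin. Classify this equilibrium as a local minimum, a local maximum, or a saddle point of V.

local minimum

The Hessian at the origin is H = [[14, -10], [-10, 10]].
det H = 14·10 − (-10)² = 40 > 0 and H[1,1] = 14 > 0, so H is positive definite.
Therefore the origin is a local minimum.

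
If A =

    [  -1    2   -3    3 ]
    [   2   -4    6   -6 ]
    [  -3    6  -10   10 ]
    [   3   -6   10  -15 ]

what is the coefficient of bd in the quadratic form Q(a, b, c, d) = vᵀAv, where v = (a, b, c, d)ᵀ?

-12

The coefficient of bd is A[2,4] + A[4,2] = 2·(-6) = -12.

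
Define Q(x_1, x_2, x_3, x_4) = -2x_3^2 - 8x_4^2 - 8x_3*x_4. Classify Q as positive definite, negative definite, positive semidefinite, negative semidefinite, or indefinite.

negative semidefinite

The symmetric matrix is A = [[0, 0, 0, 0], [0, 0, 0, 0], [0, 0, -2, -4], [0, 0, -4, -8]].
Row-reducing A symmetrically gives the diagonal entries 0, 0, -2, 0.
So there are 1 negative, 3 zero pivots.
Hence Q is negative semidefinite.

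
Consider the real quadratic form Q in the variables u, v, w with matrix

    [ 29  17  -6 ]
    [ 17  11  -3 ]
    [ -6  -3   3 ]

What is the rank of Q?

3

Row-reducing A symmetrically gives the diagonal entries 29, 30/29, 3/2.
That gives 3 positive pivots.
The rank is the number of nonzero pivots: 3.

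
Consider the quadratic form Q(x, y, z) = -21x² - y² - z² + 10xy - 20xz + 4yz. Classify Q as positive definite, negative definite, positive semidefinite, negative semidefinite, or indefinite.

indefinite

The symmetric matrix is A = [[-21, 5, -10], [5, -1, 2], [-10, 2, -1]].
Congruent diagonalization of A (simultaneous row and column reduction) yields pivots -21, 4/21, 3.
So there are 2 positive, 1 negative pivots.
Hence Q is indefinite.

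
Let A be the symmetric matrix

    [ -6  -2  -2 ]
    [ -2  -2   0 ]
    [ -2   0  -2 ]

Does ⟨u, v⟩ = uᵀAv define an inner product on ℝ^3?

Leading principal minors: Δ_1 = -6, Δ_2 = 8, Δ_3 = -8.
The signs alternate starting with Δ_1 < 0, so by Sylvester's criterion Q is negative definite.
⟨·,·⟩ is an inner product exactly when A is positive definite.

no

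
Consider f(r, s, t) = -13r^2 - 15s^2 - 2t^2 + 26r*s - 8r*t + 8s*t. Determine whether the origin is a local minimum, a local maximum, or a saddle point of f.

The Hessian at the origin is H = [[-26, 26, -8], [26, -30, 8], [-8, 8, -4]].
Congruent diagonalization of H (simultaneous row and column reduction) yields pivots -26, -4, -20/13.
Counting signs: 3 negative.
H is negative definite, so the origin is a strict local maximum.

local maximum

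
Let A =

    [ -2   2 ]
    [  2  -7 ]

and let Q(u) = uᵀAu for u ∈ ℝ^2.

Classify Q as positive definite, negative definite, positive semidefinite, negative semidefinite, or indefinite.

For the 2×2 matrix [[-2, 2], [2, -7]]: det = -2·-7 − (2)² = 10, trace = -9.
det > 0 so both eigenvalues share the sign of the trace; trace = -9 < 0 ⇒ both negative.

negative definite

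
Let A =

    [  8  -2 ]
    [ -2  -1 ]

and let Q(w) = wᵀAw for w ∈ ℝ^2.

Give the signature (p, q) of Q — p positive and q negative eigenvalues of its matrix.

An LDLᵀ factorisation of A has diagonal entries 8, -3/2.
That gives 1 positive, 1 negative pivots.

(1, 1)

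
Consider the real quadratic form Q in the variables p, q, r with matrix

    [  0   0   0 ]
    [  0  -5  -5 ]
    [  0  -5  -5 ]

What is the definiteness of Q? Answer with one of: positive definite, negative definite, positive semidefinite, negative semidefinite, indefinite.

Congruent diagonalization of A (simultaneous row and column reduction) yields pivots 0, -5, 0.
So there are 1 negative, 2 zero pivots.
Hence Q is negative semidefinite.

negative semidefinite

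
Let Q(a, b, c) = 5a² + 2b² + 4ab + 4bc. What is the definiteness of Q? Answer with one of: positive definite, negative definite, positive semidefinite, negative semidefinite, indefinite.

indefinite

The symmetric matrix is A = [[5, 2, 0], [2, 2, 2], [0, 2, 0]].
Applying the same elementary operations to the rows and columns of A produces a congruent diagonal matrix with entries 5, 6/5, -10/3.
So there are 2 positive, 1 negative pivots.
Hence Q is indefinite.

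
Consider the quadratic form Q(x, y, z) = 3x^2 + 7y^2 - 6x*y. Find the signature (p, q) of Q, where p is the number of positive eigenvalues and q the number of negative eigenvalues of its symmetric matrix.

(2, 0)

The associated matrix is A = [[3, -3, 0], [-3, 7, 0], [0, 0, 0]].
Applying the same elementary operations to the rows and columns of A produces a congruent diagonal matrix with entries 3, 4, 0.
That gives 2 positive, 1 zero pivots.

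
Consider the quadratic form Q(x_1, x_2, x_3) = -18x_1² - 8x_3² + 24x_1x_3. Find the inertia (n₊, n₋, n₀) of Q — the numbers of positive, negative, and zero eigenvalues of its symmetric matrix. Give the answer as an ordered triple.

(0, 1, 2)

The symmetric matrix is A = [[-18, 0, 12], [0, 0, 0], [12, 0, -8]].
Applying the same elementary operations to the rows and columns of A produces a congruent diagonal matrix with entries -18, 0, 0.
That gives 1 negative, 2 zero pivots.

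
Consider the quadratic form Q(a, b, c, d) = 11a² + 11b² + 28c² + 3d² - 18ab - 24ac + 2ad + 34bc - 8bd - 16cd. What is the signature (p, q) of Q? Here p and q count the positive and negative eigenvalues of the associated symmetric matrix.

(3, 1)

The associated matrix is A = [[11, -9, -12, 1], [-9, 11, 17, -4], [-12, 17, 28, -8], [1, -4, -8, 3]].
Applying the same elementary operations to the rows and columns of A produces a congruent diagonal matrix with entries 11, 40/11, 29/40, -12/29.
Counting signs: 3 positive, 1 negative.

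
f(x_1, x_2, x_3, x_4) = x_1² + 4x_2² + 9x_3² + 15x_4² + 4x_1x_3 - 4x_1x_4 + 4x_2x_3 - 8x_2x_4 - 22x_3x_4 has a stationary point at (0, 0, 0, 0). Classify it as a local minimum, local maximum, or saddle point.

local minimum

The Hessian at the origin is H = [[2, 0, 4, -4], [0, 8, 4, -8], [4, 4, 18, -22], [-4, -8, -22, 30]].
Applying the same elementary operations to the rows and columns of H produces a congruent diagonal matrix with entries 2, 8, 8, 3/2.
That gives 4 positive pivots.
H is positive definite, so the origin is a strict local minimum.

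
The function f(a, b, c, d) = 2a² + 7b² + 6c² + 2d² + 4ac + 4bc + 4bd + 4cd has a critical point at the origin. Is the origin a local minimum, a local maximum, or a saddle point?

local minimum

The Hessian at the origin is H = [[4, 0, 4, 0], [0, 14, 4, 4], [4, 4, 12, 4], [0, 4, 4, 4]].
An LDLᵀ factorisation of H has diagonal entries 4, 14, 48/7, 5/3.
Counting signs: 4 positive.
H is positive definite, so the origin is a strict local minimum.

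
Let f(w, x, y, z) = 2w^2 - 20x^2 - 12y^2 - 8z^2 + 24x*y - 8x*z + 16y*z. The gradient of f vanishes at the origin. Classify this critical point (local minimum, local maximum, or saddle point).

saddle point

The Hessian at the origin is H = [[4, 0, 0, 0], [0, -40, 24, -8], [0, 24, -24, 16], [0, -8, 16, -16]].
Congruent diagonalization of H (simultaneous row and column reduction) yields pivots 4, -40, -48/5, -4/3.
Counting signs: 1 positive, 3 negative.
H is indefinite, so the origin is a saddle point.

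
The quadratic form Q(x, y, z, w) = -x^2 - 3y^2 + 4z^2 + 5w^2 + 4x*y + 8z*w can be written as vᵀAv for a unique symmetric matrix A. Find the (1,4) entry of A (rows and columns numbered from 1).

0

The coefficient of x·w in Q is 0. For a symmetric A this equals A[1,4] + A[4,1] = 2·A[1,4].
So A[1,4] = 0/2 = 0.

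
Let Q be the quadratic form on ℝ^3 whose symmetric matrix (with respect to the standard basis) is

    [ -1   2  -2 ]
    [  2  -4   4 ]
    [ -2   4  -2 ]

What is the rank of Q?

Applying the same elementary operations to the rows and columns of A produces a congruent diagonal matrix with entries -1, 0, 2.
That gives 1 positive, 1 negative, 1 zero pivots.
The rank is the number of nonzero pivots: 2.

2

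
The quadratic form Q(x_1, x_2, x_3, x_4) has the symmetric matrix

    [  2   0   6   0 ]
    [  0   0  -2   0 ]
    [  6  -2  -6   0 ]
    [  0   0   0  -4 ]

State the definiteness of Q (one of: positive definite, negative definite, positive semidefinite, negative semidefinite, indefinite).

A is congruent to a diagonal matrix with 2 positive, 2 negative and 0 zero entries, so Q is indefinite.

indefinite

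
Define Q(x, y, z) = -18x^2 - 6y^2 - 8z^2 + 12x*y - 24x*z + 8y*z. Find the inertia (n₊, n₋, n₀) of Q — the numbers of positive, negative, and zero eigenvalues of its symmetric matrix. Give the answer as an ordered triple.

(0, 2, 1)

The associated matrix is A = [[-18, 6, -12], [6, -6, 4], [-12, 4, -8]].
Symmetric row and column elimination reduces A to a congruent diagonal form with pivots -18, -4, 0.
That gives 2 negative, 1 zero pivots.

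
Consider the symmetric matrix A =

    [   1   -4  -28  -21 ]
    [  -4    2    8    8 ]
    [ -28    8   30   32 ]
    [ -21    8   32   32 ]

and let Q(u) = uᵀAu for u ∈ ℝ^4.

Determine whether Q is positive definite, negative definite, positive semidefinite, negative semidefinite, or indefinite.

An LDLᵀ factorisation of A has diagonal entries 1, -14, 130/7, -5/13.
Counting signs: 2 positive, 2 negative.
Hence Q is indefinite.

indefinite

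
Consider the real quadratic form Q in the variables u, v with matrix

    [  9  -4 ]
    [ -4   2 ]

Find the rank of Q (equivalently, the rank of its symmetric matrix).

2

Row-reducing A symmetrically gives the diagonal entries 9, 2/9.
So there are 2 positive pivots.
The rank is the number of nonzero pivots: 2.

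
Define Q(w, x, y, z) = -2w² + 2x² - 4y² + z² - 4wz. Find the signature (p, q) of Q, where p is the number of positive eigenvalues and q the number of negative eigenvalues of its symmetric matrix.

Write A = [[-2, 0, 0, -2], [0, 2, 0, 0], [0, 0, -4, 0], [-2, 0, 0, 1]].
Applying the same elementary operations to the rows and columns of A produces a congruent diagonal matrix with entries -2, 2, -4, 3.
So there are 2 positive, 2 negative pivots.

(2, 2)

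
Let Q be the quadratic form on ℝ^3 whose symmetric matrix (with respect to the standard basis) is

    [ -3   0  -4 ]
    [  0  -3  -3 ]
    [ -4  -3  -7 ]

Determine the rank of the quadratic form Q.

3

An LDLᵀ factorisation of A has diagonal entries -3, -3, 4/3.
Counting signs: 1 positive, 2 negative.
The rank is the number of nonzero pivots: 3.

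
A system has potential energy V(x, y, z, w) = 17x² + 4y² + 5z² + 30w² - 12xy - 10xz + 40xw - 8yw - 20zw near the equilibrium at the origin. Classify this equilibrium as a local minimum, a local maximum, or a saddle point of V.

local minimum

The Hessian at the origin is H = [[34, -12, -10, 40], [-12, 8, 0, -8], [-10, 0, 10, -20], [40, -8, -20, 60]].
An LDLᵀ factorisation of H has diagonal entries 34, 64/17, 15/4, 4/3.
Counting signs: 4 positive.
H is positive definite, so the origin is a strict local minimum.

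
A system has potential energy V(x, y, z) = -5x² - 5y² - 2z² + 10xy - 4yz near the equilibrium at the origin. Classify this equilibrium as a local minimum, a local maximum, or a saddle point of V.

The Hessian at the origin is H = [[-10, 10, 0], [10, -10, -4], [0, -4, -4]].
H is indefinite, so the origin is a saddle point.

saddle point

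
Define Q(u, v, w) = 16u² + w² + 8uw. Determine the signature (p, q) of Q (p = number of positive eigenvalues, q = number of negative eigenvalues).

Write A = [[16, 0, 4], [0, 0, 0], [4, 0, 1]].
Applying the same elementary operations to the rows and columns of A produces a congruent diagonal matrix with entries 16, 0, 0.
So there are 1 positive, 2 zero pivots.

(1, 0)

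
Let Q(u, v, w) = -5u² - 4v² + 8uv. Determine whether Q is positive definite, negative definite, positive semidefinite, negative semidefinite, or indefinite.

negative semidefinite

The associated matrix is A = [[-5, 4, 0], [4, -4, 0], [0, 0, 0]].
Row-reducing A symmetrically gives the diagonal entries -5, -4/5, 0.
Counting signs: 2 negative, 1 zero.
Hence Q is negative semidefinite.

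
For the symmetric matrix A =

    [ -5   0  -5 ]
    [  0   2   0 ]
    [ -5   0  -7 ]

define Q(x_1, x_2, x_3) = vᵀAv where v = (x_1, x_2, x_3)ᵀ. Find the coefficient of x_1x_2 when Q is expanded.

The coefficient of x_1x_2 is A[1,2] + A[2,1] = 2·0 = 0.

0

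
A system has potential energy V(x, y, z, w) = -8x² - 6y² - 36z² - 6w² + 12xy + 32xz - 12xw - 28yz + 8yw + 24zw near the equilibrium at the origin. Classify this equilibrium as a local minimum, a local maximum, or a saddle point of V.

The Hessian at the origin is H = [[-16, 12, 32, -12], [12, -12, -28, 8], [32, -28, -72, 24], [-12, 8, 24, -12]].
An LDLᵀ factorisation of H has diagonal entries -16, -3, -8/3, -2.
Counting signs: 4 negative.
H is negative definite, so the origin is a strict local maximum.

local maximum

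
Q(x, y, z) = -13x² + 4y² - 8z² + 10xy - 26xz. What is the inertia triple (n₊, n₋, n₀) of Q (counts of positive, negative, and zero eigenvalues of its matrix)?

(2, 1, 0)

The symmetric matrix is A = [[-13, 5, -13], [5, 4, 0], [-13, 0, -8]].
Symmetric row and column elimination reduces A to a congruent diagonal form with pivots -13, 77/13, 60/77.
Counting signs: 2 positive, 1 negative.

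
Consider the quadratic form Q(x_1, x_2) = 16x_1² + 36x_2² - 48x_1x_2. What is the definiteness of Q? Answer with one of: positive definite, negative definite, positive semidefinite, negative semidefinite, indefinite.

positive semidefinite

The symmetric matrix of Q is [[16, -24], [-24, 36]].
For the 2×2 matrix [[16, -24], [-24, 36]]: det = 16·36 − (-24)² = 0, trace = 52.
det = 0 so one eigenvalue is zero; the form is semidefinite with the sign of the trace.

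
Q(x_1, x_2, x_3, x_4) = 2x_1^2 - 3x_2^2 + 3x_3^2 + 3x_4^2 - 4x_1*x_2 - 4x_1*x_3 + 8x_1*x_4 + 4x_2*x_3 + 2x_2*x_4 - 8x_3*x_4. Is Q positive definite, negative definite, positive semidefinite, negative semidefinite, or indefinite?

indefinite

Write A = [[2, -2, -2, 4], [-2, -3, 2, 1], [-2, 2, 3, -4], [4, 1, -4, 3]].
Row-reducing A symmetrically gives the diagonal entries 2, -5, 1, 0.
That gives 2 positive, 1 negative, 1 zero pivots.
Hence Q is indefinite.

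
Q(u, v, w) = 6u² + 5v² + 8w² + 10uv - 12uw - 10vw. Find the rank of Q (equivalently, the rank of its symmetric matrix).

3

Write A = [[6, 5, -6], [5, 5, -5], [-6, -5, 8]].
Row-reducing A symmetrically gives the diagonal entries 6, 5/6, 2.
That gives 3 positive pivots.
The rank is the number of nonzero pivots: 3.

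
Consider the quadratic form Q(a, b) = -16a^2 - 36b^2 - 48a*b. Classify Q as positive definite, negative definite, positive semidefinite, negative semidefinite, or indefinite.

The symmetric matrix of Q is [[-16, -24], [-24, -36]].
For the 2×2 matrix [[-16, -24], [-24, -36]]: det = -16·-36 − (-24)² = 0, trace = -52.
det = 0 so one eigenvalue is zero; the form is semidefinite with the sign of the trace.

negative semidefinite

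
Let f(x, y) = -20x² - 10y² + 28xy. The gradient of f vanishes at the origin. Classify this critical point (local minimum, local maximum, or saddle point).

local maximum

The Hessian at the origin is H = [[-40, 28], [28, -20]].
det H = -40·-20 − (28)² = 16 > 0 and H[1,1] = -40 < 0, so H is negative definite.
Therefore the origin is a local maximum.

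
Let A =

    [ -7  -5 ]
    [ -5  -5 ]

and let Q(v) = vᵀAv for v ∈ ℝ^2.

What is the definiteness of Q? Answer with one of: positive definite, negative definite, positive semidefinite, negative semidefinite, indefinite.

negative definite

Leading principal minors: Δ_1 = -7, Δ_2 = 10.
The signs alternate starting with Δ_1 < 0, so by Sylvester's criterion Q is negative definite.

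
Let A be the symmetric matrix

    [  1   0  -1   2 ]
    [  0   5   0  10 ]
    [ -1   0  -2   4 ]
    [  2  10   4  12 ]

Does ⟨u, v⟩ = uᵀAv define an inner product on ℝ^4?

no

Congruent diagonalization of A (simultaneous row and column reduction) yields pivots 1, 5, -3, 0.
Counting signs: 2 positive, 1 negative, 1 zero.
Hence Q is indefinite.
⟨·,·⟩ is an inner product exactly when A is positive definite.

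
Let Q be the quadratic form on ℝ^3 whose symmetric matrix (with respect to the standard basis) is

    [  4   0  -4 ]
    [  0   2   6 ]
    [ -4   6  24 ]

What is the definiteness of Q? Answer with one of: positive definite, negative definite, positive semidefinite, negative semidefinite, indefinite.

Leading principal minors: Δ_1 = 4, Δ_2 = 8, Δ_3 = 16.
All leading principal minors are positive, so by Sylvester's criterion Q is positive definite.

positive definite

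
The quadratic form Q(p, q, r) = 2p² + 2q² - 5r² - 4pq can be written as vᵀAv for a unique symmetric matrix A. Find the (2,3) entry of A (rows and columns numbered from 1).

0

The coefficient of q·r in Q is 0. For a symmetric A this equals A[2,3] + A[3,2] = 2·A[2,3].
So A[2,3] = 0/2 = 0.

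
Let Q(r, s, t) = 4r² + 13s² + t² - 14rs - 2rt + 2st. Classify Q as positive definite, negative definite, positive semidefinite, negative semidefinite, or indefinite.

positive semidefinite

Write A = [[4, -7, -1], [-7, 13, 1], [-1, 1, 1]].
Symmetric row and column elimination reduces A to a congruent diagonal form with pivots 4, 3/4, 0.
That gives 2 positive, 1 zero pivots.
Hence Q is positive semidefinite.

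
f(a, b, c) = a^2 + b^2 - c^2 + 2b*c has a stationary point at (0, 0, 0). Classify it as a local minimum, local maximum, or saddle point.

saddle point

The Hessian at the origin is H = [[2, 0, 0], [0, 2, 2], [0, 2, -2]].
Row-reducing H symmetrically gives the diagonal entries 2, 2, -4.
So there are 2 positive, 1 negative pivots.
H is indefinite, so the origin is a saddle point.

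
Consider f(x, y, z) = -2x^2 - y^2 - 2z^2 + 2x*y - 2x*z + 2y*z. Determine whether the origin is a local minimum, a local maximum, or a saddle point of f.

local maximum

The Hessian at the origin is H = [[-4, 2, -2], [2, -2, 2], [-2, 2, -4]].
Applying the same elementary operations to the rows and columns of H produces a congruent diagonal matrix with entries -4, -1, -2.
That gives 3 negative pivots.
H is negative definite, so the origin is a strict local maximum.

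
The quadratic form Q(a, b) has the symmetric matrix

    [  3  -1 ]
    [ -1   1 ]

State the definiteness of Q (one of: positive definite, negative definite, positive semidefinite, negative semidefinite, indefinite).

positive definite

Leading principal minors: Δ_1 = 3, Δ_2 = 2.
All leading principal minors are positive, so by Sylvester's criterion Q is positive definite.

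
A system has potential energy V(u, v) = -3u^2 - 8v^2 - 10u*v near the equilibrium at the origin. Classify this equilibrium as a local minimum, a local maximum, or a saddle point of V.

The Hessian at the origin is H = [[-6, -10], [-10, -16]].
det H = -6·-16 − (-10)² = -4 < 0, so H is indefinite.
Therefore the origin is a saddle point.

saddle point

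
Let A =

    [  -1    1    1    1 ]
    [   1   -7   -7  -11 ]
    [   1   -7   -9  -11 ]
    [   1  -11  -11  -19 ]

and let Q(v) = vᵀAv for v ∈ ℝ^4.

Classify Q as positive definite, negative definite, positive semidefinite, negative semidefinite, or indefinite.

Leading principal minors: Δ_1 = -1, Δ_2 = 6, Δ_3 = -12, Δ_4 = 16.
The signs alternate starting with Δ_1 < 0, so by Sylvester's criterion Q is negative definite.

negative definite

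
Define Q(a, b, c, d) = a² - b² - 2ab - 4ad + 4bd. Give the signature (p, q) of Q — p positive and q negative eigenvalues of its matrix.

Write A = [[1, -1, 0, -2], [-1, -1, 0, 2], [0, 0, 0, 0], [-2, 2, 0, 0]].
Symmetric row and column elimination reduces A to a congruent diagonal form with pivots 1, -2, 0, -4.
Counting signs: 1 positive, 2 negative, 1 zero.

(1, 2)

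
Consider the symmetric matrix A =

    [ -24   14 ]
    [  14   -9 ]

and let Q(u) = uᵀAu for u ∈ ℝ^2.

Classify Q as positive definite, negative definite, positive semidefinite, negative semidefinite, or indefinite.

Leading principal minors: Δ_1 = -24, Δ_2 = 20.
The signs alternate starting with Δ_1 < 0, so by Sylvester's criterion Q is negative definite.

negative definite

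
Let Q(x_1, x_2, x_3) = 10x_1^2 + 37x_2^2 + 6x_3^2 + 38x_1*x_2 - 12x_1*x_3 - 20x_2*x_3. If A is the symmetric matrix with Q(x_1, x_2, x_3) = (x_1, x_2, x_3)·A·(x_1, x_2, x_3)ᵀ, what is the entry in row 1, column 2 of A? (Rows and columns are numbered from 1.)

The coefficient of x_1·x_2 in Q is 38. For a symmetric A this equals A[1,2] + A[2,1] = 2·A[1,2].
So A[1,2] = 38/2 = 19.

19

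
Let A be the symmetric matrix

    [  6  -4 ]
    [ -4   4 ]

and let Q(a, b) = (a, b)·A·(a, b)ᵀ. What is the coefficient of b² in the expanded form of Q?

4

The coefficient of b² is the diagonal entry A[2,2] = 4.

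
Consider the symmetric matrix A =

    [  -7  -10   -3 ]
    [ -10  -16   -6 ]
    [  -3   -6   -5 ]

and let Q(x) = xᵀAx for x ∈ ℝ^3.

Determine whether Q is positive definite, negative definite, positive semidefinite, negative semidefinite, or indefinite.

negative definite

An LDLᵀ factorisation of A has diagonal entries -7, -12/7, -2.
Counting signs: 3 negative.
Hence Q is negative definite.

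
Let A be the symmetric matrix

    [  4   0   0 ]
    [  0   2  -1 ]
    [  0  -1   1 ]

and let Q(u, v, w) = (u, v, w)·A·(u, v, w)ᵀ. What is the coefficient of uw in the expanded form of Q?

0

The coefficient of uw is A[1,3] + A[3,1] = 2·0 = 0.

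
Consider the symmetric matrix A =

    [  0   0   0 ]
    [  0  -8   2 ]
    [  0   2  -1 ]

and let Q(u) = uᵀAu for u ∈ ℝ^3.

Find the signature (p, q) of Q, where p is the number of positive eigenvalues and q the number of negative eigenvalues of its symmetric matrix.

(0, 2)

Applying the same elementary operations to the rows and columns of A produces a congruent diagonal matrix with entries 0, -8, -1/2.
That gives 2 negative, 1 zero pivots.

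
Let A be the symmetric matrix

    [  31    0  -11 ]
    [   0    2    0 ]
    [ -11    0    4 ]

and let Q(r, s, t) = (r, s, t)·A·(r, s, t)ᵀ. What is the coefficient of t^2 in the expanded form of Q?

The coefficient of t^2 is the diagonal entry A[3,3] = 4.

4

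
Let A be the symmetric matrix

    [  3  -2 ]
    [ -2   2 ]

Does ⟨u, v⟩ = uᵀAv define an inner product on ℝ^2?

An LDLᵀ factorisation of A has diagonal entries 3, 2/3.
So there are 2 positive pivots.
Hence Q is positive definite.
⟨·,·⟩ is an inner product exactly when A is positive definite.

yes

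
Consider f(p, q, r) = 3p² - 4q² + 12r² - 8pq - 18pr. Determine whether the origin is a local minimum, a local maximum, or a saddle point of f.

saddle point

The Hessian at the origin is H = [[6, -8, -18], [-8, -8, 0], [-18, 0, 24]].
An LDLᵀ factorisation of H has diagonal entries 6, -56/3, 6/7.
That gives 2 positive, 1 negative pivots.
H is indefinite, so the origin is a saddle point.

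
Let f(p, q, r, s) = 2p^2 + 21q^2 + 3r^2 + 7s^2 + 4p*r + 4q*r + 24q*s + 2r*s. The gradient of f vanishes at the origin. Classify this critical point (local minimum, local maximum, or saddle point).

The Hessian at the origin is H = [[4, 0, 4, 0], [0, 42, 4, 24], [4, 4, 6, 2], [0, 24, 2, 14]].
Applying the same elementary operations to the rows and columns of H produces a congruent diagonal matrix with entries 4, 42, 34/21, 4/17.
So there are 4 positive pivots.
H is positive definite, so the origin is a strict local minimum.

local minimum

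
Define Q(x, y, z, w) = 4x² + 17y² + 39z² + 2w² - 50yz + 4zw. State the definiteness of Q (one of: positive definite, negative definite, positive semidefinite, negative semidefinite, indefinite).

The symmetric matrix of Q is A = [[4, 0, 0, 0], [0, 17, -25, 0], [0, -25, 39, 2], [0, 0, 2, 2]].
Leading principal minors: Δ_1 = 4, Δ_2 = 68, Δ_3 = 152, Δ_4 = 32.
All leading principal minors are positive, so by Sylvester's criterion Q is positive definite.

positive definite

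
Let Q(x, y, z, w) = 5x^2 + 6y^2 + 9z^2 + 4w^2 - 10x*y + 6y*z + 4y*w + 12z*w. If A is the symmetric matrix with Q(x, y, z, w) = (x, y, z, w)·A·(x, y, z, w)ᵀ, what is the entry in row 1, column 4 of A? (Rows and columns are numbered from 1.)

0

The coefficient of x·w in Q is 0. For a symmetric A this equals A[1,4] + A[4,1] = 2·A[1,4].
So A[1,4] = 0/2 = 0.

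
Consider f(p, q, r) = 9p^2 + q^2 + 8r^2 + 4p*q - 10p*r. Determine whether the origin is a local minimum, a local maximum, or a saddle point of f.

The Hessian at the origin is H = [[18, 4, -10], [4, 2, 0], [-10, 0, 16]].
Row-reducing H symmetrically gives the diagonal entries 18, 10/9, 6.
Counting signs: 3 positive.
H is positive definite, so the origin is a strict local minimum.

local minimum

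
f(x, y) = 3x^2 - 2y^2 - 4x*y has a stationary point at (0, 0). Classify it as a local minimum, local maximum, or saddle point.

The Hessian at the origin is H = [[6, -4], [-4, -4]].
det H = 6·-4 − (-4)² = -40 < 0, so H is indefinite.
Therefore the origin is a saddle point.

saddle point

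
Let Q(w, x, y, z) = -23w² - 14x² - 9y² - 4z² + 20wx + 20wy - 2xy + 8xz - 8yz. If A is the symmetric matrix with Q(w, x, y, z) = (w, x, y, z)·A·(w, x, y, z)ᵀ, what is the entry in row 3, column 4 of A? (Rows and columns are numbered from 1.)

The coefficient of y·z in Q is -8. For a symmetric A this equals A[3,4] + A[4,3] = 2·A[3,4].
So A[3,4] = -8/2 = -4.

-4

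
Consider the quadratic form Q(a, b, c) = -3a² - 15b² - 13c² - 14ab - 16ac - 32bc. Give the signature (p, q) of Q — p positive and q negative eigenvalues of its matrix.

The associated matrix is A = [[-3, -7, -8], [-7, -15, -16], [-8, -16, -13]].
Applying the same elementary operations to the rows and columns of A produces a congruent diagonal matrix with entries -3, 4/3, 3.
That gives 2 positive, 1 negative pivots.

(2, 1)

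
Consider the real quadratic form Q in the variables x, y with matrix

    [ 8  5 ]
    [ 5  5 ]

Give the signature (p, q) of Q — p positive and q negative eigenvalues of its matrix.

Congruent diagonalization of A (simultaneous row and column reduction) yields pivots 8, 15/8.
So there are 2 positive pivots.

(2, 0)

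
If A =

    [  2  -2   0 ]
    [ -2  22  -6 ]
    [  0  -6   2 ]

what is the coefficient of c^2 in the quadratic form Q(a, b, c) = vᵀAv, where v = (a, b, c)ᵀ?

The coefficient of c^2 is the diagonal entry A[3,3] = 2.

2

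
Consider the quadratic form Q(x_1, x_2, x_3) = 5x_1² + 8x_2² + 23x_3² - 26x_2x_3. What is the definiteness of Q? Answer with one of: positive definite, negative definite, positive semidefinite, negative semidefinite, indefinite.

The symmetric matrix is A = [[5, 0, 0], [0, 8, -13], [0, -13, 23]].
An LDLᵀ factorisation of A has diagonal entries 5, 8, 15/8.
So there are 3 positive pivots.
Hence Q is positive definite.

positive definite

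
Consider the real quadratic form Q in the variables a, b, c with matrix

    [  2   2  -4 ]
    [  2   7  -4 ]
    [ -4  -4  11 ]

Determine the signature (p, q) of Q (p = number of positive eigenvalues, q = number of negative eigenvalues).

(3, 0)

Applying the same elementary operations to the rows and columns of A produces a congruent diagonal matrix with entries 2, 5, 3.
So there are 3 positive pivots.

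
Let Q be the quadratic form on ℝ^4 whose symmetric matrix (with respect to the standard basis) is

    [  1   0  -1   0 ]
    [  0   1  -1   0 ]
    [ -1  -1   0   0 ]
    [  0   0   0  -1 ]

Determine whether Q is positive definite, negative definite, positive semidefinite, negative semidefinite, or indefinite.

Row-reducing A symmetrically gives the diagonal entries 1, 1, -2, -1.
Counting signs: 2 positive, 2 negative.
Hence Q is indefinite.

indefinite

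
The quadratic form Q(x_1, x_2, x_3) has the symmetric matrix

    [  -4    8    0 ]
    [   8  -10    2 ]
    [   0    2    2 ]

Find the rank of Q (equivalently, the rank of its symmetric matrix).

Symmetric row and column elimination reduces A to a congruent diagonal form with pivots -4, 6, 4/3.
Counting signs: 2 positive, 1 negative.
The rank is the number of nonzero pivots: 3.

3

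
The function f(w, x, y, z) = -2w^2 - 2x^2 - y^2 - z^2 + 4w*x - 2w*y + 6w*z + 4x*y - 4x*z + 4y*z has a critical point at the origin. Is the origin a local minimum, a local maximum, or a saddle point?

saddle point

The Hessian at the origin is H = [[-4, 4, -2, 6], [4, -4, 4, -4], [-2, 4, -2, 4], [6, -4, 4, -2]].
H is indefinite, so the origin is a saddle point.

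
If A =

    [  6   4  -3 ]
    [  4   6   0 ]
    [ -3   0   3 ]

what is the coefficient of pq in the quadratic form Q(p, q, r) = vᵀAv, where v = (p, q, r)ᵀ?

8

The coefficient of pq is A[1,2] + A[2,1] = 2·4 = 8.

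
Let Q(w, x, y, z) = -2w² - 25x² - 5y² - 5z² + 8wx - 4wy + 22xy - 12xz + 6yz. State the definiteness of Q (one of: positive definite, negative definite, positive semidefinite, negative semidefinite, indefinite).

The symmetric matrix of Q is A = [[-2, 4, -2, 0], [4, -25, 11, -6], [-2, 11, -5, 3], [0, -6, 3, -5]].
Leading principal minors: Δ_1 = -2, Δ_2 = 34, Δ_3 = -4, Δ_4 = 2.
The signs alternate starting with Δ_1 < 0, so by Sylvester's criterion Q is negative definite.

negative definite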